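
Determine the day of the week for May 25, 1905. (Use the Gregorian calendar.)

January 1, 1905 is a Sunday.
Jan 1, 1905 → Feb 1, 1905: 31 days (January has 31).
Feb 1, 1905 → Mar 1, 1905: 28 days (February has 28).
Mar 1, 1905 → Apr 1, 1905: 31 days (March has 31).
Apr 1, 1905 → May 1, 1905: 30 days (April has 30).
May 1, 1905 → May 25, 1905: 24 days.
Total: 144 days.
144 mod 7 = 4, so Sunday + 4 = Thursday.

Thursday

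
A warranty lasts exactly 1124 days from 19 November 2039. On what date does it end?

+366 (one year; includes Feb 29, 2040) → Nov 19, 2040 (758 left).
+365 (one year) → Nov 19, 2041 (393 left).
Nov has 30 days: +12 → Dec 1, 2041 (381 left).
Dec has 31 days: +31 → Jan 1, 2042 (350 left).
Jan has 31 days: +31 → Feb 1, 2042 (319 left).
Feb has 28 days: +28 → Mar 1, 2042 (291 left).
Mar has 31 days: +31 → Apr 1, 2042 (260 left).
Apr has 30 days: +30 → May 1, 2042 (230 left).
May has 31 days: +31 → Jun 1, 2042 (199 left).
Jun has 30 days: +30 → Jul 1, 2042 (169 left).
Jul has 31 days: +31 → Aug 1, 2042 (138 left).
Aug has 31 days: +31 → Sep 1, 2042 (107 left).
Sep has 30 days: +30 → Oct 1, 2042 (77 left).
Oct has 31 days: +31 → Nov 1, 2042 (46 left).
Nov has 30 days: +30 → Dec 1, 2042 (16 left).
+16 → Dec 17, 2042.

December 17, 2042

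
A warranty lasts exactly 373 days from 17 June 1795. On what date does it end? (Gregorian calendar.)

June 24, 1796

Jun has 30 days: +14 → Jul 1, 1795 (359 left).
Jul has 31 days: +31 → Aug 1, 1795 (328 left).
Aug has 31 days: +31 → Sep 1, 1795 (297 left).
Sep has 30 days: +30 → Oct 1, 1795 (267 left).
Oct has 31 days: +31 → Nov 1, 1795 (236 left).
Nov has 30 days: +30 → Dec 1, 1795 (206 left).
Dec has 31 days: +31 → Jan 1, 1796 (175 left).
Jan has 31 days: +31 → Feb 1, 1796 (144 left).
Feb has 29 days: +29 → Mar 1, 1796 (115 left).
Mar has 31 days: +31 → Apr 1, 1796 (84 left).
Apr has 30 days: +30 → May 1, 1796 (54 left).
May has 31 days: +31 → Jun 1, 1796 (23 left).
+23 → Jun 24, 1796.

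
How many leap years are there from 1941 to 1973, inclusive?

Multiples of 4 in [1941,1973]: 8.
Of those, multiples of 100: 0 (not leap unless ÷400).
Multiples of 400: 0.
Leap years = 8 − 0 + 0 = 8.

8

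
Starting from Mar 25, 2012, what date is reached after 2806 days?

+365 (one year) → Mar 25, 2013 (2441 left).
+365 (one year) → Mar 25, 2014 (2076 left).
+365 (one year) → Mar 25, 2015 (1711 left).
+366 (one year; includes Feb 29, 2016) → Mar 25, 2016 (1345 left).
+365 (one year) → Mar 25, 2017 (980 left).
+365 (one year) → Mar 25, 2018 (615 left).
+365 (one year) → Mar 25, 2019 (250 left).
Mar has 31 days: +7 → Apr 1, 2019 (243 left).
Apr has 30 days: +30 → May 1, 2019 (213 left).
May has 31 days: +31 → Jun 1, 2019 (182 left).
Jun has 30 days: +30 → Jul 1, 2019 (152 left).
Jul has 31 days: +31 → Aug 1, 2019 (121 left).
Aug has 31 days: +31 → Sep 1, 2019 (90 left).
Sep has 30 days: +30 → Oct 1, 2019 (60 left).
Oct has 31 days: +31 → Nov 1, 2019 (29 left).
+29 → Nov 30, 2019.

November 30, 2019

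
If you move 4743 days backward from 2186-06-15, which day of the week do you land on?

Jun 15, 2186 is a Thursday.
4743 mod 7 = 4, so 4743 days before a Thursday is Thursday − 4 = Sunday.

Sunday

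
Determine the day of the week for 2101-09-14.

Wednesday

Doomsday rule: the anchor day for the 2100s is Sunday. For year 01: 1÷12 = 0 r 1, and 1÷4 = 0, so 0+1+0 = 1.
Sunday + 1 ≡ Monday — that's 2101's doomsday.
In September the doomsday date is Sep 5.
Sep 14 is 9 days after Sep 5; 9 mod 7 = 2, so Monday + 2 = Wednesday.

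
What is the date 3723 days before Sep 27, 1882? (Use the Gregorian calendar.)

July 18, 1872

−365 (one year) → Sep 27, 1881 (3358 left).
−365 (one year) → Sep 27, 1880 (2993 left).
−366 (one year; includes Feb 29, 1880) → Sep 27, 1879 (2627 left).
−365 (one year) → Sep 27, 1878 (2262 left).
−365 (one year) → Sep 27, 1877 (1897 left).
−365 (one year) → Sep 27, 1876 (1532 left).
−366 (one year; includes Feb 29, 1876) → Sep 27, 1875 (1166 left).
−365 (one year) → Sep 27, 1874 (801 left).
−365 (one year) → Sep 27, 1873 (436 left).
−365 (one year) → Sep 27, 1872 (71 left).
−27 → Aug 31, 1872 (end of Aug, 31 days; 44 left).
−31 → Jul 31, 1872 (end of Jul, 31 days; 13 left).
−13 → Jul 18, 1872.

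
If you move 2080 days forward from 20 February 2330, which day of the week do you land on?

First find the weekday of Feb 20, 2330. Doomsday rule: the anchor day for the 2300s is Wednesday. For year 30: 30÷12 = 2 r 6, and 6÷4 = 1, so 2+6+1 = 9.
Wednesday + 9 ≡ Friday — that's 2330's doomsday.
In February the doomsday date is Feb 28 (2330 is not a leap year).
Feb 20 is 8 days before Feb 28; 8 mod 7 = 1, so Friday − 1 = Thursday.
2080 mod 7 = 1, so 2080 days after a Thursday is Thursday + 1 = Friday.

Friday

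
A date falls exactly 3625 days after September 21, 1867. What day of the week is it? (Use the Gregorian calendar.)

First find the weekday of Sep 21, 1867. Doomsday rule: the anchor day for the 1800s is Friday. For year 67: 67÷12 = 5 r 7, and 7÷4 = 1, so 5+7+1 = 13.
Friday + 13 ≡ Thursday — that's 1867's doomsday.
In September the doomsday date is Sep 5.
Sep 21 is 16 days after Sep 5; 16 mod 7 = 2, so Thursday + 2 = Saturday.
3625 mod 7 = 6, so 3625 days after a Saturday is Saturday + 6 = Friday.

Friday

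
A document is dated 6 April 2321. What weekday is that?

Doomsday rule: the anchor day for the 2300s is Wednesday. For year 21: 21÷12 = 1 r 9, and 9÷4 = 2, so 1+9+2 = 12.
Wednesday + 12 ≡ Monday — that's 2321's doomsday.
In April the doomsday date is Apr 4.
Apr 6 is 2 days after Apr 4; 2 mod 7 = 2, so Monday + 2 = Wednesday.

Wednesday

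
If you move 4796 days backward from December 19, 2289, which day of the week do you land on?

Wednesday

Dec 19, 2289 is a Thursday.
4796 mod 7 = 1, so 4796 days before a Thursday is Thursday − 1 = Wednesday.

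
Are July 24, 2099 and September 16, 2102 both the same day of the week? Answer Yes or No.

From Jul 24, 2099 to Sep 16, 2102 is 1149 days.
1149 mod 7 = 1, so they are different weekdays.
(Jul 24, 2099 is a Friday; Sep 16, 2102 is a Saturday.)

No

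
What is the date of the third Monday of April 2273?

April 21, 2273

April 1, 2273 is a Tuesday.
The first Monday is therefore April 7 (6 days later).
The third Monday is 7 + 2×7 = April 21.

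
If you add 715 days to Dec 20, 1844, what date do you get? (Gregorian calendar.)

December 5, 1846

+365 (one year) → Dec 20, 1845 (350 left).
Dec has 31 days: +12 → Jan 1, 1846 (338 left).
Jan has 31 days: +31 → Feb 1, 1846 (307 left).
Feb has 28 days: +28 → Mar 1, 1846 (279 left).
Mar has 31 days: +31 → Apr 1, 1846 (248 left).
Apr has 30 days: +30 → May 1, 1846 (218 left).
May has 31 days: +31 → Jun 1, 1846 (187 left).
Jun has 30 days: +30 → Jul 1, 1846 (157 left).
Jul has 31 days: +31 → Aug 1, 1846 (126 left).
Aug has 31 days: +31 → Sep 1, 1846 (95 left).
Sep has 30 days: +30 → Oct 1, 1846 (65 left).
Oct has 31 days: +31 → Nov 1, 1846 (34 left).
Nov has 30 days: +30 → Dec 1, 1846 (4 left).
+4 → Dec 5, 1846.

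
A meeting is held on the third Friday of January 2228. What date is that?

January 1, 2228 is a Tuesday.
The first Friday is therefore January 4 (3 days later).
The third Friday is 4 + 2×7 = January 18.

January 18, 2228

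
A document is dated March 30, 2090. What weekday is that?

Thursday

January 1, 2090 is a Sunday.
Jan 1, 2090 → Feb 1, 2090: 31 days (January has 31).
Feb 1, 2090 → Mar 1, 2090: 28 days (February has 28).
Mar 1, 2090 → Mar 30, 2090: 29 days.
Total: 88 days.
88 mod 7 = 4, so Sunday + 4 = Thursday.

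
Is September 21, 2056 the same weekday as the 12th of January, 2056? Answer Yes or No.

From Jan 12, 2056 to Sep 21, 2056 is 253 days.
253 mod 7 = 1, so they are different weekdays.
(Jan 12, 2056 is a Wednesday; Sep 21, 2056 is a Thursday.)

No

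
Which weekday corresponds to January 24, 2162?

Sunday

Doomsday rule: the anchor day for the 2100s is Sunday. For year 62: 62÷12 = 5 r 2, and 2÷4 = 0, so 5+2+0 = 7.
Sunday + 7 ≡ Sunday — that's 2162's doomsday.
In January the doomsday date is Jan 3 (2162 is not a leap year).
Jan 24 is 21 days after Jan 3; 21 mod 7 = 0, so Sunday + 0 = Sunday.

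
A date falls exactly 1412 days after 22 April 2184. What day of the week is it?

Apr 22, 2184 is a Thursday.
1412 mod 7 = 5, so 1412 days after a Thursday is Thursday + 5 = Tuesday.

Tuesday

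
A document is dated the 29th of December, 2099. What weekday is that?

January 1, 2099 is a Thursday.
Jan 1, 2099 → Feb 1, 2099: 31 days (January has 31).
Feb 1, 2099 → Mar 1, 2099: 28 days (February has 28).
Mar 1, 2099 → Apr 1, 2099: 31 days (March has 31).
Apr 1, 2099 → May 1, 2099: 30 days (April has 30).
May 1, 2099 → Jun 1, 2099: 31 days (May has 31).
Jun 1, 2099 → Jul 1, 2099: 30 days (June has 30).
Jul 1, 2099 → Aug 1, 2099: 31 days (July has 31).
Aug 1, 2099 → Sep 1, 2099: 31 days (August has 31).
Sep 1, 2099 → Oct 1, 2099: 30 days (September has 30).
Oct 1, 2099 → Nov 1, 2099: 31 days (October has 31).
Nov 1, 2099 → Dec 1, 2099: 30 days (November has 30).
Dec 1, 2099 → Dec 29, 2099: 28 days.
Total: 362 days.
362 mod 7 = 5, so Thursday + 5 = Tuesday.

Tuesday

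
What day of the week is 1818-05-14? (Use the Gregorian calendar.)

Doomsday rule: the anchor day for the 1800s is Friday. For year 18: 18÷12 = 1 r 6, and 6÷4 = 1, so 1+6+1 = 8.
Friday + 8 ≡ Saturday — that's 1818's doomsday.
In May the doomsday date is May 9.
May 14 is 5 days after May 9; 5 mod 7 = 5, so Saturday + 5 = Thursday.

Thursday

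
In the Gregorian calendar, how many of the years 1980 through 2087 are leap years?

27

Multiples of 4 in [1980,2087]: 27.
Of those, multiples of 100: 1 (not leap unless ÷400).
Multiples of 400: 1.
Leap years = 27 − 1 + 1 = 27.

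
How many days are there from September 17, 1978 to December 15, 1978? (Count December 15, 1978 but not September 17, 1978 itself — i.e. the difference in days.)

Sep 17, 1978 → Oct 17, 1978: 30 days (September has 30).
Oct 17, 1978 → Nov 17, 1978: 31 days (October has 31).
Nov 17, 1978 → Dec 15, 1978: 28 days.
Total: 89 days.

89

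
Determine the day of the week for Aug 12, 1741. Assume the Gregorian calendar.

Doomsday rule: the anchor day for the 1700s is Sunday. For year 41: 41÷12 = 3 r 5, and 5÷4 = 1, so 3+5+1 = 9.
Sunday + 9 ≡ Tuesday — that's 1741's doomsday.
In August the doomsday date is Aug 8.
Aug 12 is 4 days after Aug 8; 4 mod 7 = 4, so Tuesday + 4 = Saturday.

Saturday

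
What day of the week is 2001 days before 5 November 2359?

Friday

First find the weekday of Nov 5, 2359. Doomsday rule: the anchor day for the 2300s is Wednesday. For year 59: 59÷12 = 4 r 11, and 11÷4 = 2, so 4+11+2 = 17.
Wednesday + 17 ≡ Saturday — that's 2359's doomsday.
In November the doomsday date is Nov 7.
Nov 5 is 2 days before Nov 7; 2 mod 7 = 2, so Saturday − 2 = Thursday.
2001 mod 7 = 6, so 2001 days before a Thursday is Thursday − 6 = Friday.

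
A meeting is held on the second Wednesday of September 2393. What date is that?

September 1, 2393 is a Wednesday.
The first Wednesday is therefore September 1 (same day).
The second Wednesday is 1 + 1×7 = September 8.

September 8, 2393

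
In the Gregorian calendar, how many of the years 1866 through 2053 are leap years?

46

Multiples of 4 in [1866,2053]: 47.
Of those, multiples of 100: 2 (not leap unless ÷400).
Multiples of 400: 1.
Leap years = 47 − 2 + 1 = 46.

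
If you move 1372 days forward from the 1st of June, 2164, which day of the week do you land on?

Friday

Jun 1, 2164 is a Friday.
1372 mod 7 = 0, so 1372 days after a Friday is Friday + 0 = Friday.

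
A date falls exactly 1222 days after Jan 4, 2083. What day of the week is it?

First find the weekday of Jan 4, 2083. Doomsday rule: the anchor day for the 2000s is Tuesday. For year 83: 83÷12 = 6 r 11, and 11÷4 = 2, so 6+11+2 = 19.
Tuesday + 19 ≡ Sunday — that's 2083's doomsday.
In January the doomsday date is Jan 3 (2083 is not a leap year).
Jan 4 is 1 day after Jan 3; 1 mod 7 = 1, so Sunday + 1 = Monday.
1222 mod 7 = 4, so 1222 days after a Monday is Monday + 4 = Friday.

Friday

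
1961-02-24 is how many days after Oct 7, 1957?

Oct 7, 1957 → Oct 7, 1958: 365 days.
Oct 7, 1958 → Oct 7, 1959: 365 days.
Oct 7, 1959 → Oct 7, 1960: 366 days (Feb 29, 1960 is in that span).
Oct 7, 1960 → Nov 7, 1960: 31 days (October has 31).
Nov 7, 1960 → Dec 7, 1960: 30 days (November has 30).
Dec 7, 1960 → Jan 7, 1961: 31 days (December has 31).
Jan 7, 1961 → Feb 7, 1961: 31 days (January has 31).
Feb 7, 1961 → Feb 24, 1961: 17 days.
Total: 1236 days.

1236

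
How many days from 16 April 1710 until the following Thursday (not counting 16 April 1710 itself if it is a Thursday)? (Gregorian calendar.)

1

Apr 16, 1710 is a Wednesday.
From Wednesday to the next Thursday is 1 day.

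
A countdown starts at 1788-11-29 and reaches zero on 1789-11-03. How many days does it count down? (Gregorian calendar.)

339

Nov 29, 1788 → Dec 29, 1788: 30 days (November has 30).
Dec 29, 1788 → Jan 29, 1789: 31 days (December has 31).
Jan 29, 1789 → Feb 28, 1789: 30 days (January has 31).
Feb 28, 1789 → Mar 28, 1789: 28 days (February has 28).
Mar 28, 1789 → Apr 28, 1789: 31 days (March has 31).
Apr 28, 1789 → May 28, 1789: 30 days (April has 30).
May 28, 1789 → Jun 28, 1789: 31 days (May has 31).
Jun 28, 1789 → Jul 28, 1789: 30 days (June has 30).
Jul 28, 1789 → Aug 28, 1789: 31 days (July has 31).
Aug 28, 1789 → Sep 28, 1789: 31 days (August has 31).
Sep 28, 1789 → Oct 28, 1789: 30 days (September has 30).
Oct 28, 1789 → Nov 3, 1789: 6 days.
Total: 339 days.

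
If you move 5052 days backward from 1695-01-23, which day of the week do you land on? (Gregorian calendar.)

Tuesday

Jan 23, 1695 is a Sunday.
5052 mod 7 = 5, so 5052 days before a Sunday is Sunday − 5 = Tuesday.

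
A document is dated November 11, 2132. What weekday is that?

Tuesday

Doomsday rule: the anchor day for the 2100s is Sunday. For year 32: 32÷12 = 2 r 8, and 8÷4 = 2, so 2+8+2 = 12.
Sunday + 12 ≡ Friday — that's 2132's doomsday.
In November the doomsday date is Nov 7.
Nov 11 is 4 days after Nov 7; 4 mod 7 = 4, so Friday + 4 = Tuesday.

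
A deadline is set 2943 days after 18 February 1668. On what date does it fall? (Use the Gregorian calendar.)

March 10, 1676

+366 (one year; includes Feb 29, 1668) → Feb 18, 1669 (2577 left).
+365 (one year) → Feb 18, 1670 (2212 left).
+365 (one year) → Feb 18, 1671 (1847 left).
+365 (one year) → Feb 18, 1672 (1482 left).
+366 (one year; includes Feb 29, 1672) → Feb 18, 1673 (1116 left).
+365 (one year) → Feb 18, 1674 (751 left).
+365 (one year) → Feb 18, 1675 (386 left).
Feb has 28 days: +11 → Mar 1, 1675 (375 left).
Mar has 31 days: +31 → Apr 1, 1675 (344 left).
Apr has 30 days: +30 → May 1, 1675 (314 left).
May has 31 days: +31 → Jun 1, 1675 (283 left).
Jun has 30 days: +30 → Jul 1, 1675 (253 left).
Jul has 31 days: +31 → Aug 1, 1675 (222 left).
Aug has 31 days: +31 → Sep 1, 1675 (191 left).
Sep has 30 days: +30 → Oct 1, 1675 (161 left).
Oct has 31 days: +31 → Nov 1, 1675 (130 left).
Nov has 30 days: +30 → Dec 1, 1675 (100 left).
Dec has 31 days: +31 → Jan 1, 1676 (69 left).
Jan has 31 days: +31 → Feb 1, 1676 (38 left).
Feb has 29 days: +29 → Mar 1, 1676 (9 left).
+9 → Mar 10, 1676.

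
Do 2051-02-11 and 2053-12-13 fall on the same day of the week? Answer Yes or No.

From Feb 11, 2051 to Dec 13, 2053 is 1036 days.
1036 mod 7 = 0, so they are the same weekday.
(Feb 11, 2051 is a Saturday; Dec 13, 2053 is a Saturday.)

Yes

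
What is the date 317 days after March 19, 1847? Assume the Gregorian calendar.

Mar has 31 days: +13 → Apr 1, 1847 (304 left).
Apr has 30 days: +30 → May 1, 1847 (274 left).
May has 31 days: +31 → Jun 1, 1847 (243 left).
Jun has 30 days: +30 → Jul 1, 1847 (213 left).
Jul has 31 days: +31 → Aug 1, 1847 (182 left).
Aug has 31 days: +31 → Sep 1, 1847 (151 left).
Sep has 30 days: +30 → Oct 1, 1847 (121 left).
Oct has 31 days: +31 → Nov 1, 1847 (90 left).
Nov has 30 days: +30 → Dec 1, 1847 (60 left).
Dec has 31 days: +31 → Jan 1, 1848 (29 left).
+29 → Jan 30, 1848.

January 30, 1848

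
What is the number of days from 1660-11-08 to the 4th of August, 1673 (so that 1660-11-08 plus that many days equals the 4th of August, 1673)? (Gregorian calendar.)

4652

Nov 8, 1660 → Nov 8, 1661: 365 days.
Nov 8, 1661 → Nov 8, 1662: 365 days.
Nov 8, 1662 → Nov 8, 1663: 365 days.
Nov 8, 1663 → Nov 8, 1664: 366 days (Feb 29, 1664 is in that span).
Nov 8, 1664 → Nov 8, 1665: 365 days.
Nov 8, 1665 → Nov 8, 1666: 365 days.
Nov 8, 1666 → Nov 8, 1667: 365 days.
Nov 8, 1667 → Nov 8, 1668: 366 days (Feb 29, 1668 is in that span).
Nov 8, 1668 → Nov 8, 1669: 365 days.
Nov 8, 1669 → Nov 8, 1670: 365 days.
Nov 8, 1670 → Nov 8, 1671: 365 days.
Nov 8, 1671 → Nov 8, 1672: 366 days (Feb 29, 1672 is in that span).
Nov 8, 1672 → Dec 8, 1672: 30 days (November has 30).
Dec 8, 1672 → Jan 8, 1673: 31 days (December has 31).
Jan 8, 1673 → Feb 8, 1673: 31 days (January has 31).
Feb 8, 1673 → Mar 8, 1673: 28 days (February has 28).
Mar 8, 1673 → Apr 8, 1673: 31 days (March has 31).
Apr 8, 1673 → May 8, 1673: 30 days (April has 30).
May 8, 1673 → Jun 8, 1673: 31 days (May has 31).
Jun 8, 1673 → Jul 8, 1673: 30 days (June has 30).
Jul 8, 1673 → Aug 4, 1673: 27 days.
Total: 4652 days.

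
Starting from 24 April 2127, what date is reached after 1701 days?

December 20, 2131

+366 (one year; includes Feb 29, 2128) → Apr 24, 2128 (1335 left).
+365 (one year) → Apr 24, 2129 (970 left).
+365 (one year) → Apr 24, 2130 (605 left).
+365 (one year) → Apr 24, 2131 (240 left).
Apr has 30 days: +7 → May 1, 2131 (233 left).
May has 31 days: +31 → Jun 1, 2131 (202 left).
Jun has 30 days: +30 → Jul 1, 2131 (172 left).
Jul has 31 days: +31 → Aug 1, 2131 (141 left).
Aug has 31 days: +31 → Sep 1, 2131 (110 left).
Sep has 30 days: +30 → Oct 1, 2131 (80 left).
Oct has 31 days: +31 → Nov 1, 2131 (49 left).
Nov has 30 days: +30 → Dec 1, 2131 (19 left).
+19 → Dec 20, 2131.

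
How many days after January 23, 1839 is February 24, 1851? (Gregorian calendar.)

4415

Jan 23, 1839 → Jan 23, 1840: 365 days.
Jan 23, 1840 → Jan 23, 1841: 366 days (Feb 29, 1840 is in that span).
Jan 23, 1841 → Jan 23, 1842: 365 days.
Jan 23, 1842 → Jan 23, 1843: 365 days.
Jan 23, 1843 → Jan 23, 1844: 365 days.
Jan 23, 1844 → Jan 23, 1845: 366 days (Feb 29, 1844 is in that span).
Jan 23, 1845 → Jan 23, 1846: 365 days.
Jan 23, 1846 → Jan 23, 1847: 365 days.
Jan 23, 1847 → Jan 23, 1848: 365 days.
Jan 23, 1848 → Jan 23, 1849: 366 days (Feb 29, 1848 is in that span).
Jan 23, 1849 → Jan 23, 1850: 365 days.
Jan 23, 1850 → Feb 23, 1850: 31 days (January has 31).
Feb 23, 1850 → Mar 23, 1850: 28 days (February has 28).
Mar 23, 1850 → Apr 23, 1850: 31 days (March has 31).
Apr 23, 1850 → May 23, 1850: 30 days (April has 30).
May 23, 1850 → Jun 23, 1850: 31 days (May has 31).
Jun 23, 1850 → Jul 23, 1850: 30 days (June has 30).
Jul 23, 1850 → Aug 23, 1850: 31 days (July has 31).
Aug 23, 1850 → Sep 23, 1850: 31 days (August has 31).
Sep 23, 1850 → Oct 23, 1850: 30 days (September has 30).
Oct 23, 1850 → Nov 23, 1850: 31 days (October has 31).
Nov 23, 1850 → Dec 23, 1850: 30 days (November has 30).
Dec 23, 1850 → Jan 23, 1851: 31 days (December has 31).
Jan 23, 1851 → Feb 23, 1851: 31 days (January has 31).
Feb 23, 1851 → Feb 24, 1851: 1 days.
Total: 4415 days.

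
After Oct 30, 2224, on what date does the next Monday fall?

November 1, 2224

Oct 30, 2224 is a Saturday.
From Saturday to the next Monday is 2 days.
Oct 30, 2224 + 2 = Nov 1, 2224.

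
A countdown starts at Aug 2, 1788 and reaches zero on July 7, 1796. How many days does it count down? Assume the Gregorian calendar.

Aug 2, 1788 → Aug 2, 1789: 365 days.
Aug 2, 1789 → Aug 2, 1790: 365 days.
Aug 2, 1790 → Aug 2, 1791: 365 days.
Aug 2, 1791 → Aug 2, 1792: 366 days (Feb 29, 1792 is in that span).
Aug 2, 1792 → Aug 2, 1793: 365 days.
Aug 2, 1793 → Aug 2, 1794: 365 days.
Aug 2, 1794 → Aug 2, 1795: 365 days.
Aug 2, 1795 → Sep 2, 1795: 31 days (August has 31).
Sep 2, 1795 → Oct 2, 1795: 30 days (September has 30).
Oct 2, 1795 → Nov 2, 1795: 31 days (October has 31).
Nov 2, 1795 → Dec 2, 1795: 30 days (November has 30).
Dec 2, 1795 → Jan 2, 1796: 31 days (December has 31).
Jan 2, 1796 → Feb 2, 1796: 31 days (January has 31).
Feb 2, 1796 → Mar 2, 1796: 29 days (February has 29).
Mar 2, 1796 → Apr 2, 1796: 31 days (March has 31).
Apr 2, 1796 → May 2, 1796: 30 days (April has 30).
May 2, 1796 → Jun 2, 1796: 31 days (May has 31).
Jun 2, 1796 → Jul 2, 1796: 30 days (June has 30).
Jul 2, 1796 → Jul 7, 1796: 5 days.
Total: 2896 days.

2896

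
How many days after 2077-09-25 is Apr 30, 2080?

Sep 25, 2077 → Sep 25, 2078: 365 days.
Sep 25, 2078 → Sep 25, 2079: 365 days.
Sep 25, 2079 → Oct 25, 2079: 30 days (September has 30).
Oct 25, 2079 → Nov 25, 2079: 31 days (October has 31).
Nov 25, 2079 → Dec 25, 2079: 30 days (November has 30).
Dec 25, 2079 → Jan 25, 2080: 31 days (December has 31).
Jan 25, 2080 → Feb 25, 2080: 31 days (January has 31).
Feb 25, 2080 → Mar 25, 2080: 29 days (February has 29).
Mar 25, 2080 → Apr 25, 2080: 31 days (March has 31).
Apr 25, 2080 → Apr 30, 2080: 5 days.
Total: 948 days.

948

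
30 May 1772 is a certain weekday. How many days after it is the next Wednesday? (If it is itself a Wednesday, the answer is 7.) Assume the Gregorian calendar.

4

May 30, 1772 is a Saturday.
From Saturday to the next Wednesday is 4 days.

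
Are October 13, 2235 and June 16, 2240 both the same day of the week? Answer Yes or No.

Yes

From Oct 13, 2235 to Jun 16, 2240 is 1708 days.
1708 mod 7 = 0, so they are the same weekday.
(Oct 13, 2235 is a Tuesday; Jun 16, 2240 is a Tuesday.)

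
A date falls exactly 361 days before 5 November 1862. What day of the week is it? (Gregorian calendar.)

Saturday

First find the weekday of Nov 5, 1862. Doomsday rule: the anchor day for the 1800s is Friday. For year 62: 62÷12 = 5 r 2, and 2÷4 = 0, so 5+2+0 = 7.
Friday + 7 ≡ Friday — that's 1862's doomsday.
In November the doomsday date is Nov 7.
Nov 5 is 2 days before Nov 7; 2 mod 7 = 2, so Friday − 2 = Wednesday.
361 mod 7 = 4, so 361 days before a Wednesday is Wednesday − 4 = Saturday.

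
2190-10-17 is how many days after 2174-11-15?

5815

Nov 15, 2174 → Nov 15, 2175: 365 days.
Nov 15, 2175 → Nov 15, 2176: 366 days (Feb 29, 2176 is in that span).
Nov 15, 2176 → Nov 15, 2177: 365 days.
Nov 15, 2177 → Nov 15, 2178: 365 days.
Nov 15, 2178 → Nov 15, 2179: 365 days.
Nov 15, 2179 → Nov 15, 2180: 366 days (Feb 29, 2180 is in that span).
Nov 15, 2180 → Nov 15, 2181: 365 days.
Nov 15, 2181 → Nov 15, 2182: 365 days.
Nov 15, 2182 → Nov 15, 2183: 365 days.
Nov 15, 2183 → Nov 15, 2184: 366 days (Feb 29, 2184 is in that span).
Nov 15, 2184 → Nov 15, 2185: 365 days.
Nov 15, 2185 → Nov 15, 2186: 365 days.
Nov 15, 2186 → Nov 15, 2187: 365 days.
Nov 15, 2187 → Nov 15, 2188: 366 days (Feb 29, 2188 is in that span).
Nov 15, 2188 → Nov 15, 2189: 365 days.
Nov 15, 2189 → Dec 15, 2189: 30 days (November has 30).
Dec 15, 2189 → Jan 15, 2190: 31 days (December has 31).
Jan 15, 2190 → Feb 15, 2190: 31 days (January has 31).
Feb 15, 2190 → Mar 15, 2190: 28 days (February has 28).
Mar 15, 2190 → Apr 15, 2190: 31 days (March has 31).
Apr 15, 2190 → May 15, 2190: 30 days (April has 30).
May 15, 2190 → Jun 15, 2190: 31 days (May has 31).
Jun 15, 2190 → Jul 15, 2190: 30 days (June has 30).
Jul 15, 2190 → Aug 15, 2190: 31 days (July has 31).
Aug 15, 2190 → Sep 15, 2190: 31 days (August has 31).
Sep 15, 2190 → Oct 15, 2190: 30 days (September has 30).
Oct 15, 2190 → Oct 17, 2190: 2 days.
Total: 5815 days.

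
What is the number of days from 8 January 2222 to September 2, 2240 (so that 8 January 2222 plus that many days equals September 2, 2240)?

6812

Jan 8, 2222 → Jan 8, 2223: 365 days.
Jan 8, 2223 → Jan 8, 2224: 365 days.
Jan 8, 2224 → Jan 8, 2225: 366 days (Feb 29, 2224 is in that span).
Jan 8, 2225 → Jan 8, 2226: 365 days.
Jan 8, 2226 → Jan 8, 2227: 365 days.
Jan 8, 2227 → Jan 8, 2228: 365 days.
Jan 8, 2228 → Jan 8, 2229: 366 days (Feb 29, 2228 is in that span).
Jan 8, 2229 → Jan 8, 2230: 365 days.
Jan 8, 2230 → Jan 8, 2231: 365 days.
Jan 8, 2231 → Jan 8, 2232: 365 days.
Jan 8, 2232 → Jan 8, 2233: 366 days (Feb 29, 2232 is in that span).
Jan 8, 2233 → Jan 8, 2234: 365 days.
Jan 8, 2234 → Jan 8, 2235: 365 days.
Jan 8, 2235 → Jan 8, 2236: 365 days.
Jan 8, 2236 → Jan 8, 2237: 366 days (Feb 29, 2236 is in that span).
Jan 8, 2237 → Jan 8, 2238: 365 days.
Jan 8, 2238 → Jan 8, 2239: 365 days.
Jan 8, 2239 → Jan 8, 2240: 365 days.
Jan 8, 2240 → Feb 8, 2240: 31 days (January has 31).
Feb 8, 2240 → Mar 8, 2240: 29 days (February has 29).
Mar 8, 2240 → Apr 8, 2240: 31 days (March has 31).
Apr 8, 2240 → May 8, 2240: 30 days (April has 30).
May 8, 2240 → Jun 8, 2240: 31 days (May has 31).
Jun 8, 2240 → Jul 8, 2240: 30 days (June has 30).
Jul 8, 2240 → Aug 8, 2240: 31 days (July has 31).
Aug 8, 2240 → Sep 2, 2240: 25 days.
Total: 6812 days.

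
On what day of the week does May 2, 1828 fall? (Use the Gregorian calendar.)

Friday

Doomsday rule: the anchor day for the 1800s is Friday. For year 28: 28÷12 = 2 r 4, and 4÷4 = 1, so 2+4+1 = 7.
Friday + 7 ≡ Friday — that's 1828's doomsday.
In May the doomsday date is May 9.
May 2 is 7 days before May 9; 7 mod 7 = 0, so Friday − 0 = Friday.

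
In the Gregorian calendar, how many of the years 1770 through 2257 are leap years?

Multiples of 4 in [1770,2257]: 122.
Of those, multiples of 100: 5 (not leap unless ÷400).
Multiples of 400: 1.
Leap years = 122 − 5 + 1 = 118.

118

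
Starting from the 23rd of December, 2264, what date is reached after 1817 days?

+365 (one year) → Dec 23, 2265 (1452 left).
+365 (one year) → Dec 23, 2266 (1087 left).
+365 (one year) → Dec 23, 2267 (722 left).
+366 (one year; includes Feb 29, 2268) → Dec 23, 2268 (356 left).
Dec has 31 days: +9 → Jan 1, 2269 (347 left).
Jan has 31 days: +31 → Feb 1, 2269 (316 left).
Feb has 28 days: +28 → Mar 1, 2269 (288 left).
Mar has 31 days: +31 → Apr 1, 2269 (257 left).
Apr has 30 days: +30 → May 1, 2269 (227 left).
May has 31 days: +31 → Jun 1, 2269 (196 left).
Jun has 30 days: +30 → Jul 1, 2269 (166 left).
Jul has 31 days: +31 → Aug 1, 2269 (135 left).
Aug has 31 days: +31 → Sep 1, 2269 (104 left).
Sep has 30 days: +30 → Oct 1, 2269 (74 left).
Oct has 31 days: +31 → Nov 1, 2269 (43 left).
Nov has 30 days: +30 → Dec 1, 2269 (13 left).
+13 → Dec 14, 2269.

December 14, 2269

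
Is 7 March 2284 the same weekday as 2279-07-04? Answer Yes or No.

From Jul 4, 2279 to Mar 7, 2284 is 1708 days.
1708 mod 7 = 0, so they are the same weekday.
(Jul 4, 2279 is a Friday; Mar 7, 2284 is a Friday.)

Yes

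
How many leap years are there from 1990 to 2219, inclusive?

55

Multiples of 4 in [1990,2219]: 57.
Of those, multiples of 100: 3 (not leap unless ÷400).
Multiples of 400: 1.
Leap years = 57 − 3 + 1 = 55.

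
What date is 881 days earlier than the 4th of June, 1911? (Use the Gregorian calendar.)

−365 (one year) → Jun 4, 1910 (516 left).
−365 (one year) → Jun 4, 1909 (151 left).
−4 → May 31, 1909 (end of May, 31 days; 147 left).
−31 → Apr 30, 1909 (end of Apr, 30 days; 116 left).
−30 → Mar 31, 1909 (end of Mar, 31 days; 86 left).
−31 → Feb 28, 1909 (end of Feb, 28 days; 55 left).
−28 → Jan 31, 1909 (end of Jan, 31 days; 27 left).
−27 → Jan 4, 1909.

January 4, 1909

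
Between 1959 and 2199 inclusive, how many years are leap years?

59

Multiples of 4 in [1959,2199]: 60.
Of those, multiples of 100: 2 (not leap unless ÷400).
Multiples of 400: 1.
Leap years = 60 − 2 + 1 = 59.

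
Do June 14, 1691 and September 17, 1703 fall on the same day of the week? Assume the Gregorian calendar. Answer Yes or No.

From Jun 14, 1691 to Sep 17, 1703 is 4477 days.
4477 mod 7 = 4, so they are different weekdays.
(Jun 14, 1691 is a Thursday; Sep 17, 1703 is a Monday.)

No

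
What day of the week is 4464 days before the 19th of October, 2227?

First find the weekday of Oct 19, 2227. Doomsday rule: the anchor day for the 2200s is Friday. For year 27: 27÷12 = 2 r 3, and 3÷4 = 0, so 2+3+0 = 5.
Friday + 5 ≡ Wednesday — that's 2227's doomsday.
In October the doomsday date is Oct 10.
Oct 19 is 9 days after Oct 10; 9 mod 7 = 2, so Wednesday + 2 = Friday.
4464 mod 7 = 5, so 4464 days before a Friday is Friday − 5 = Sunday.

Sunday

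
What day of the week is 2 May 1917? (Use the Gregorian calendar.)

Wednesday

January 1, 1917 is a Monday.
Jan 1, 1917 → Feb 1, 1917: 31 days (January has 31).
Feb 1, 1917 → Mar 1, 1917: 28 days (February has 28).
Mar 1, 1917 → Apr 1, 1917: 31 days (March has 31).
Apr 1, 1917 → May 1, 1917: 30 days (April has 30).
May 1, 1917 → May 2, 1917: 1 days.
Total: 121 days.
121 mod 7 = 2, so Monday + 2 = Wednesday.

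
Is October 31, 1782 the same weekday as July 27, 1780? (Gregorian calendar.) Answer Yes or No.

Yes

From Jul 27, 1780 to Oct 31, 1782 is 826 days.
826 mod 7 = 0, so they are the same weekday.
(Jul 27, 1780 is a Thursday; Oct 31, 1782 is a Thursday.)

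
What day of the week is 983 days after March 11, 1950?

First find the weekday of Mar 11, 1950. Doomsday rule: the anchor day for the 1900s is Wednesday. For year 50: 50÷12 = 4 r 2, and 2÷4 = 0, so 4+2+0 = 6.
Wednesday + 6 ≡ Tuesday — that's 1950's doomsday.
In March the doomsday date is Mar 14.
Mar 11 is 3 days before Mar 14; 3 mod 7 = 3, so Tuesday − 3 = Saturday.
983 mod 7 = 3, so 983 days after a Saturday is Saturday + 3 = Tuesday.

Tuesday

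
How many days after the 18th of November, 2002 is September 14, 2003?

300

Nov 18, 2002 → Dec 18, 2002: 30 days (November has 30).
Dec 18, 2002 → Jan 18, 2003: 31 days (December has 31).
Jan 18, 2003 → Feb 18, 2003: 31 days (January has 31).
Feb 18, 2003 → Mar 18, 2003: 28 days (February has 28).
Mar 18, 2003 → Apr 18, 2003: 31 days (March has 31).
Apr 18, 2003 → May 18, 2003: 30 days (April has 30).
May 18, 2003 → Jun 18, 2003: 31 days (May has 31).
Jun 18, 2003 → Jul 18, 2003: 30 days (June has 30).
Jul 18, 2003 → Aug 18, 2003: 31 days (July has 31).
Aug 18, 2003 → Sep 14, 2003: 27 days.
Total: 300 days.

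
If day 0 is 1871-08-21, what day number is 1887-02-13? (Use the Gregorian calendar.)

5655

Aug 21, 1871 → Aug 21, 1872: 366 days (Feb 29, 1872 is in that span).
Aug 21, 1872 → Aug 21, 1873: 365 days.
Aug 21, 1873 → Aug 21, 1874: 365 days.
Aug 21, 1874 → Aug 21, 1875: 365 days.
Aug 21, 1875 → Aug 21, 1876: 366 days (Feb 29, 1876 is in that span).
Aug 21, 1876 → Aug 21, 1877: 365 days.
Aug 21, 1877 → Aug 21, 1878: 365 days.
Aug 21, 1878 → Aug 21, 1879: 365 days.
Aug 21, 1879 → Aug 21, 1880: 366 days (Feb 29, 1880 is in that span).
Aug 21, 1880 → Aug 21, 1881: 365 days.
Aug 21, 1881 → Aug 21, 1882: 365 days.
Aug 21, 1882 → Aug 21, 1883: 365 days.
Aug 21, 1883 → Aug 21, 1884: 366 days (Feb 29, 1884 is in that span).
Aug 21, 1884 → Aug 21, 1885: 365 days.
Aug 21, 1885 → Aug 21, 1886: 365 days.
Aug 21, 1886 → Sep 21, 1886: 31 days (August has 31).
Sep 21, 1886 → Oct 21, 1886: 30 days (September has 30).
Oct 21, 1886 → Nov 21, 1886: 31 days (October has 31).
Nov 21, 1886 → Dec 21, 1886: 30 days (November has 30).
Dec 21, 1886 → Jan 21, 1887: 31 days (December has 31).
Jan 21, 1887 → Feb 13, 1887: 23 days.
Total: 5655 days.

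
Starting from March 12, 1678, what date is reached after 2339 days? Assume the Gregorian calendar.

August 6, 1684

+365 (one year) → Mar 12, 1679 (1974 left).
+366 (one year; includes Feb 29, 1680) → Mar 12, 1680 (1608 left).
+365 (one year) → Mar 12, 1681 (1243 left).
+365 (one year) → Mar 12, 1682 (878 left).
+365 (one year) → Mar 12, 1683 (513 left).
+366 (one year; includes Feb 29, 1684) → Mar 12, 1684 (147 left).
Mar has 31 days: +20 → Apr 1, 1684 (127 left).
Apr has 30 days: +30 → May 1, 1684 (97 left).
May has 31 days: +31 → Jun 1, 1684 (66 left).
Jun has 30 days: +30 → Jul 1, 1684 (36 left).
Jul has 31 days: +31 → Aug 1, 1684 (5 left).
+5 → Aug 6, 1684.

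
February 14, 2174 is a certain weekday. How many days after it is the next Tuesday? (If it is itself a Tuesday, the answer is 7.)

1

Feb 14, 2174 is a Monday.
From Monday to the next Tuesday is 1 day.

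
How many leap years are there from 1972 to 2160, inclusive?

Multiples of 4 in [1972,2160]: 48.
Of those, multiples of 100: 2 (not leap unless ÷400).
Multiples of 400: 1.
Leap years = 48 − 2 + 1 = 47.

47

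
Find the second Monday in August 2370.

August 1, 2370 is a Saturday.
The first Monday is therefore August 3 (2 days later).
The second Monday is 3 + 1×7 = August 10.

August 10, 2370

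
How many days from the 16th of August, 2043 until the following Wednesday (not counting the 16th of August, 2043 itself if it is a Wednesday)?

3

Aug 16, 2043 is a Sunday.
From Sunday to the next Wednesday is 3 days.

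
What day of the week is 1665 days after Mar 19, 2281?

Mar 19, 2281 is a Saturday.
1665 mod 7 = 6, so 1665 days after a Saturday is Saturday + 6 = Friday.

Friday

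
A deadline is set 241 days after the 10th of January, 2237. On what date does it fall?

Jan has 31 days: +22 → Feb 1, 2237 (219 left).
Feb has 28 days: +28 → Mar 1, 2237 (191 left).
Mar has 31 days: +31 → Apr 1, 2237 (160 left).
Apr has 30 days: +30 → May 1, 2237 (130 left).
May has 31 days: +31 → Jun 1, 2237 (99 left).
Jun has 30 days: +30 → Jul 1, 2237 (69 left).
Jul has 31 days: +31 → Aug 1, 2237 (38 left).
Aug has 31 days: +31 → Sep 1, 2237 (7 left).
+7 → Sep 8, 2237.

September 8, 2237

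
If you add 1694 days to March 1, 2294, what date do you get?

October 20, 2298

+365 (one year) → Mar 1, 2295 (1329 left).
+366 (one year; includes Feb 29, 2296) → Mar 1, 2296 (963 left).
+365 (one year) → Mar 1, 2297 (598 left).
+365 (one year) → Mar 1, 2298 (233 left).
Mar has 31 days: +31 → Apr 1, 2298 (202 left).
Apr has 30 days: +30 → May 1, 2298 (172 left).
May has 31 days: +31 → Jun 1, 2298 (141 left).
Jun has 30 days: +30 → Jul 1, 2298 (111 left).
Jul has 31 days: +31 → Aug 1, 2298 (80 left).
Aug has 31 days: +31 → Sep 1, 2298 (49 left).
Sep has 30 days: +30 → Oct 1, 2298 (19 left).
+19 → Oct 20, 2298.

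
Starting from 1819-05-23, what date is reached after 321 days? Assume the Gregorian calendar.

April 8, 1820

May has 31 days: +9 → Jun 1, 1819 (312 left).
Jun has 30 days: +30 → Jul 1, 1819 (282 left).
Jul has 31 days: +31 → Aug 1, 1819 (251 left).
Aug has 31 days: +31 → Sep 1, 1819 (220 left).
Sep has 30 days: +30 → Oct 1, 1819 (190 left).
Oct has 31 days: +31 → Nov 1, 1819 (159 left).
Nov has 30 days: +30 → Dec 1, 1819 (129 left).
Dec has 31 days: +31 → Jan 1, 1820 (98 left).
Jan has 31 days: +31 → Feb 1, 1820 (67 left).
Feb has 29 days: +29 → Mar 1, 1820 (38 left).
Mar has 31 days: +31 → Apr 1, 1820 (7 left).
+7 → Apr 8, 1820.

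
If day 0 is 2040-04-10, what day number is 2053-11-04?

4956

Apr 10, 2040 → Apr 10, 2041: 365 days.
Apr 10, 2041 → Apr 10, 2042: 365 days.
Apr 10, 2042 → Apr 10, 2043: 365 days.
Apr 10, 2043 → Apr 10, 2044: 366 days (Feb 29, 2044 is in that span).
Apr 10, 2044 → Apr 10, 2045: 365 days.
Apr 10, 2045 → Apr 10, 2046: 365 days.
Apr 10, 2046 → Apr 10, 2047: 365 days.
Apr 10, 2047 → Apr 10, 2048: 366 days (Feb 29, 2048 is in that span).
Apr 10, 2048 → Apr 10, 2049: 365 days.
Apr 10, 2049 → Apr 10, 2050: 365 days.
Apr 10, 2050 → Apr 10, 2051: 365 days.
Apr 10, 2051 → Apr 10, 2052: 366 days (Feb 29, 2052 is in that span).
Apr 10, 2052 → Apr 10, 2053: 365 days.
Apr 10, 2053 → May 10, 2053: 30 days (April has 30).
May 10, 2053 → Jun 10, 2053: 31 days (May has 31).
Jun 10, 2053 → Jul 10, 2053: 30 days (June has 30).
Jul 10, 2053 → Aug 10, 2053: 31 days (July has 31).
Aug 10, 2053 → Sep 10, 2053: 31 days (August has 31).
Sep 10, 2053 → Oct 10, 2053: 30 days (September has 30).
Oct 10, 2053 → Nov 4, 2053: 25 days.
Total: 4956 days.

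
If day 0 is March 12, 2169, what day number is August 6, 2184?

5626

Mar 12, 2169 → Mar 12, 2170: 365 days.
Mar 12, 2170 → Mar 12, 2171: 365 days.
Mar 12, 2171 → Mar 12, 2172: 366 days (Feb 29, 2172 is in that span).
Mar 12, 2172 → Mar 12, 2173: 365 days.
Mar 12, 2173 → Mar 12, 2174: 365 days.
Mar 12, 2174 → Mar 12, 2175: 365 days.
Mar 12, 2175 → Mar 12, 2176: 366 days (Feb 29, 2176 is in that span).
Mar 12, 2176 → Mar 12, 2177: 365 days.
Mar 12, 2177 → Mar 12, 2178: 365 days.
Mar 12, 2178 → Mar 12, 2179: 365 days.
Mar 12, 2179 → Mar 12, 2180: 366 days (Feb 29, 2180 is in that span).
Mar 12, 2180 → Mar 12, 2181: 365 days.
Mar 12, 2181 → Mar 12, 2182: 365 days.
Mar 12, 2182 → Mar 12, 2183: 365 days.
Mar 12, 2183 → Mar 12, 2184: 366 days (Feb 29, 2184 is in that span).
Mar 12, 2184 → Apr 12, 2184: 31 days (March has 31).
Apr 12, 2184 → May 12, 2184: 30 days (April has 30).
May 12, 2184 → Jun 12, 2184: 31 days (May has 31).
Jun 12, 2184 → Jul 12, 2184: 30 days (June has 30).
Jul 12, 2184 → Aug 6, 2184: 25 days.
Total: 5626 days.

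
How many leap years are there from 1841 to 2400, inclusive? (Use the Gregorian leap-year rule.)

136

Multiples of 4 in [1841,2400]: 140.
Of those, multiples of 100: 6 (not leap unless ÷400).
Multiples of 400: 2.
Leap years = 140 − 6 + 2 = 136.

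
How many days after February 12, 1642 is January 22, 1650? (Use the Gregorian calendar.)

Feb 12, 1642 → Feb 12, 1643: 365 days.
Feb 12, 1643 → Feb 12, 1644: 365 days.
Feb 12, 1644 → Feb 12, 1645: 366 days (Feb 29, 1644 is in that span).
Feb 12, 1645 → Feb 12, 1646: 365 days.
Feb 12, 1646 → Feb 12, 1647: 365 days.
Feb 12, 1647 → Feb 12, 1648: 365 days.
Feb 12, 1648 → Feb 12, 1649: 366 days (Feb 29, 1648 is in that span).
Feb 12, 1649 → Mar 12, 1649: 28 days (February has 28).
Mar 12, 1649 → Apr 12, 1649: 31 days (March has 31).
Apr 12, 1649 → May 12, 1649: 30 days (April has 30).
May 12, 1649 → Jun 12, 1649: 31 days (May has 31).
Jun 12, 1649 → Jul 12, 1649: 30 days (June has 30).
Jul 12, 1649 → Aug 12, 1649: 31 days (July has 31).
Aug 12, 1649 → Sep 12, 1649: 31 days (August has 31).
Sep 12, 1649 → Oct 12, 1649: 30 days (September has 30).
Oct 12, 1649 → Nov 12, 1649: 31 days (October has 31).
Nov 12, 1649 → Dec 12, 1649: 30 days (November has 30).
Dec 12, 1649 → Jan 12, 1650: 31 days (December has 31).
Jan 12, 1650 → Jan 22, 1650: 10 days.
Total: 2901 days.

2901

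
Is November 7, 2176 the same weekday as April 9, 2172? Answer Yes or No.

From Apr 9, 2172 to Nov 7, 2176 is 1673 days.
1673 mod 7 = 0, so they are the same weekday.
(Apr 9, 2172 is a Thursday; Nov 7, 2176 is a Thursday.)

Yes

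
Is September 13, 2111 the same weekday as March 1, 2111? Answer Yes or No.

From Mar 1, 2111 to Sep 13, 2111 is 196 days.
196 mod 7 = 0, so they are the same weekday.
(Mar 1, 2111 is a Sunday; Sep 13, 2111 is a Sunday.)

Yes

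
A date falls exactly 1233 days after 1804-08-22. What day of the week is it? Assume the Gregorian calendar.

Thursday

Aug 22, 1804 is a Wednesday.
1233 mod 7 = 1, so 1233 days after a Wednesday is Wednesday + 1 = Thursday.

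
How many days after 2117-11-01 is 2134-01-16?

5920

Nov 1, 2117 → Nov 1, 2118: 365 days.
Nov 1, 2118 → Nov 1, 2119: 365 days.
Nov 1, 2119 → Nov 1, 2120: 366 days (Feb 29, 2120 is in that span).
Nov 1, 2120 → Nov 1, 2121: 365 days.
Nov 1, 2121 → Nov 1, 2122: 365 days.
Nov 1, 2122 → Nov 1, 2123: 365 days.
Nov 1, 2123 → Nov 1, 2124: 366 days (Feb 29, 2124 is in that span).
Nov 1, 2124 → Nov 1, 2125: 365 days.
Nov 1, 2125 → Nov 1, 2126: 365 days.
Nov 1, 2126 → Nov 1, 2127: 365 days.
Nov 1, 2127 → Nov 1, 2128: 366 days (Feb 29, 2128 is in that span).
Nov 1, 2128 → Nov 1, 2129: 365 days.
Nov 1, 2129 → Nov 1, 2130: 365 days.
Nov 1, 2130 → Nov 1, 2131: 365 days.
Nov 1, 2131 → Nov 1, 2132: 366 days (Feb 29, 2132 is in that span).
Nov 1, 2132 → Nov 1, 2133: 365 days.
Nov 1, 2133 → Dec 1, 2133: 30 days (November has 30).
Dec 1, 2133 → Jan 1, 2134: 31 days (December has 31).
Jan 1, 2134 → Jan 16, 2134: 15 days.
Total: 5920 days.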